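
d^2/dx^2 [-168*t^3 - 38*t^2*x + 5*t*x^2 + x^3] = 10*t + 6*x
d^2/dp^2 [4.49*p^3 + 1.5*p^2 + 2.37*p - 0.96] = 26.94*p + 3.0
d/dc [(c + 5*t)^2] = 2*c + 10*t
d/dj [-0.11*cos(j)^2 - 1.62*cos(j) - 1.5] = (0.22*cos(j) + 1.62)*sin(j)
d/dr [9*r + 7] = 9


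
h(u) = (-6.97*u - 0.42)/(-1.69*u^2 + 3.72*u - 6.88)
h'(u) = (-6.97*u - 0.42)*(3.38*u - 3.72)/(-1.69*u^2 + 3.72*u - 6.88)^2 - 6.97/(-1.69*u^2 + 3.72*u - 6.88)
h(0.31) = 0.44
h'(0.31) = 1.38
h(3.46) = 1.72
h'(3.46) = -0.48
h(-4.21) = -0.55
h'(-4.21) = -0.06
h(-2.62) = -0.63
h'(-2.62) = -0.03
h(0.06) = 0.13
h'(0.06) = 1.11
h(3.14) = 1.88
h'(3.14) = -0.51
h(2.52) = 2.18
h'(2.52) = -0.43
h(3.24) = 1.83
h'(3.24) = -0.50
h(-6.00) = -0.46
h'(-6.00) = -0.05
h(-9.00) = -0.35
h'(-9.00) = -0.03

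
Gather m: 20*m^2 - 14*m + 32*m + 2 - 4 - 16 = 20*m^2 + 18*m - 18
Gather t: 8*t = 8*t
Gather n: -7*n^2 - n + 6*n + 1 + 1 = -7*n^2 + 5*n + 2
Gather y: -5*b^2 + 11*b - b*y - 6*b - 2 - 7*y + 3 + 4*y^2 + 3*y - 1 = -5*b^2 + 5*b + 4*y^2 + y*(-b - 4)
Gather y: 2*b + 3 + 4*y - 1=2*b + 4*y + 2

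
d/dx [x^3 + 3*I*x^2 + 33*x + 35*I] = 3*x^2 + 6*I*x + 33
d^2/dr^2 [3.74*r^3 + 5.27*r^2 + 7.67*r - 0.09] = 22.44*r + 10.54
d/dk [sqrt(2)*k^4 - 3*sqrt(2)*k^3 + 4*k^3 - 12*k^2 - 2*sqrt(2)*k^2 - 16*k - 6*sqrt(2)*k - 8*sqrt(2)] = 4*sqrt(2)*k^3 - 9*sqrt(2)*k^2 + 12*k^2 - 24*k - 4*sqrt(2)*k - 16 - 6*sqrt(2)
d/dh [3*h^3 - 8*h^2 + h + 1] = 9*h^2 - 16*h + 1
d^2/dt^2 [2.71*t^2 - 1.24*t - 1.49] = 5.42000000000000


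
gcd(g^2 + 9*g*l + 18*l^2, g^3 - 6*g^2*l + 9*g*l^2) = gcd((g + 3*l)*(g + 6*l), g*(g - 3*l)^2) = 1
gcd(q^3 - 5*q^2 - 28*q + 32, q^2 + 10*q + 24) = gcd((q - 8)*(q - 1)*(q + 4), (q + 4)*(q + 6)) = q + 4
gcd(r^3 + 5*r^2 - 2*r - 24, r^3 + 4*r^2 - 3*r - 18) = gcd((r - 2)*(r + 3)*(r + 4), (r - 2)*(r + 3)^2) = r^2 + r - 6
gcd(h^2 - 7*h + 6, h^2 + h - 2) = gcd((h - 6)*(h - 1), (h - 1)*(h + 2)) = h - 1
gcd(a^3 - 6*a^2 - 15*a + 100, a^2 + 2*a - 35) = a - 5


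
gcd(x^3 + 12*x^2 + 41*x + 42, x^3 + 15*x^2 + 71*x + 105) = x^2 + 10*x + 21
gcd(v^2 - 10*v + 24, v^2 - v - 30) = v - 6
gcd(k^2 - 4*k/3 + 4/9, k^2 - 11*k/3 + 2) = k - 2/3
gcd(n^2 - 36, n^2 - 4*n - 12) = n - 6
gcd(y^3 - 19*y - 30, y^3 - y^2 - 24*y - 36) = y^2 + 5*y + 6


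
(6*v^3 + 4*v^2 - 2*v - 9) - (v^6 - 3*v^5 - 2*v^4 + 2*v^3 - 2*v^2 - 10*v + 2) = -v^6 + 3*v^5 + 2*v^4 + 4*v^3 + 6*v^2 + 8*v - 11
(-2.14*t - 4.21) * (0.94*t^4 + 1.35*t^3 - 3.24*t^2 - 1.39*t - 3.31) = -2.0116*t^5 - 6.8464*t^4 + 1.2501*t^3 + 16.615*t^2 + 12.9353*t + 13.9351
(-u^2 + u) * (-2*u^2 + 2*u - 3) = 2*u^4 - 4*u^3 + 5*u^2 - 3*u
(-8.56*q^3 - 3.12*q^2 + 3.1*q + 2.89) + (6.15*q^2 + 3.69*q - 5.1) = -8.56*q^3 + 3.03*q^2 + 6.79*q - 2.21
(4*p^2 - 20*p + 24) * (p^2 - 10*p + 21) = 4*p^4 - 60*p^3 + 308*p^2 - 660*p + 504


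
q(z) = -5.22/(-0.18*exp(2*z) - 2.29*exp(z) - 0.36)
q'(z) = -5.22*(0.36*exp(2*z) + 2.29*exp(z))/(-0.18*exp(2*z) - 2.29*exp(z) - 0.36)^2 = (-1.8792*exp(z) - 11.9538)*exp(z)/(0.18*exp(2*z) + 2.29*exp(z) + 0.36)^2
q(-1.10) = 4.57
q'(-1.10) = -3.21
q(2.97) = 0.05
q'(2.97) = -0.07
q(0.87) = 0.76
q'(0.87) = -0.84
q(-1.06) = 4.44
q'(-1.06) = -3.16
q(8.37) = 0.00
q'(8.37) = -0.00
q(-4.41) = 13.46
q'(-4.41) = -0.97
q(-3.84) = 12.75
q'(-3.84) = -1.54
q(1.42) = 0.40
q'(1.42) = -0.49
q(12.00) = 0.00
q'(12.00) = 0.00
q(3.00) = 0.04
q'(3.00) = -0.07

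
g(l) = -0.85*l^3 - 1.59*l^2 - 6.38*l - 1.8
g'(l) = -2.55*l^2 - 3.18*l - 6.38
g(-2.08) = 12.24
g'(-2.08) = -10.80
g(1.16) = -12.67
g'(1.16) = -13.50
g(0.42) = -4.82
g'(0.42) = -8.17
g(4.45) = -136.58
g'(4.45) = -71.03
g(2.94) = -55.90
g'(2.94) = -37.77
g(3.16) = -64.66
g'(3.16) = -41.89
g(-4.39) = 67.48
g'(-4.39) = -41.56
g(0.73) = -7.64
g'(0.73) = -10.06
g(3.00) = -58.20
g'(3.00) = -38.87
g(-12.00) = 1314.60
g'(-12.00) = -335.42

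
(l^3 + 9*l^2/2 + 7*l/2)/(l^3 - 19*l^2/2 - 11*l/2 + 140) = l*(l + 1)/(l^2 - 13*l + 40)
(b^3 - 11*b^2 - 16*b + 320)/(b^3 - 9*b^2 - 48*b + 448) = (b + 5)/(b + 7)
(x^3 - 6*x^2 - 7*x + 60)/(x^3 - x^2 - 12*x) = (x - 5)/x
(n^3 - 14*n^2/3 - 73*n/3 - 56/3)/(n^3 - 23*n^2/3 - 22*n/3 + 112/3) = (n + 1)/(n - 2)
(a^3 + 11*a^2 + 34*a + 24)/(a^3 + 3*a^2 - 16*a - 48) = (a^2 + 7*a + 6)/(a^2 - a - 12)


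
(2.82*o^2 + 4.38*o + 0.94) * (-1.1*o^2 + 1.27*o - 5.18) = -3.102*o^4 - 1.2366*o^3 - 10.079*o^2 - 21.4946*o - 4.8692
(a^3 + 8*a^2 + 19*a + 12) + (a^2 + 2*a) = a^3 + 9*a^2 + 21*a + 12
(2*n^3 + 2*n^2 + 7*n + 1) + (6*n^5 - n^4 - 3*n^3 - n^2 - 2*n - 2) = 6*n^5 - n^4 - n^3 + n^2 + 5*n - 1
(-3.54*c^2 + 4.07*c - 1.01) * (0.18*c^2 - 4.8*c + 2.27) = -0.6372*c^4 + 17.7246*c^3 - 27.7536*c^2 + 14.0869*c - 2.2927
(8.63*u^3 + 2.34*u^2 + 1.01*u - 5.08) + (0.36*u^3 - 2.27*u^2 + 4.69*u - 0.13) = 8.99*u^3 + 0.0699999999999998*u^2 + 5.7*u - 5.21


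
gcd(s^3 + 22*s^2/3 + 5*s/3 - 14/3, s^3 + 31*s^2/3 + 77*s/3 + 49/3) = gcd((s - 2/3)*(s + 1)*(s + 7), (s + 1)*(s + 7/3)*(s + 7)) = s^2 + 8*s + 7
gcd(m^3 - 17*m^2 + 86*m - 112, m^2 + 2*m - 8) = m - 2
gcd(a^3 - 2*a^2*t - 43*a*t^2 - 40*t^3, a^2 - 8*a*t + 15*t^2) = 1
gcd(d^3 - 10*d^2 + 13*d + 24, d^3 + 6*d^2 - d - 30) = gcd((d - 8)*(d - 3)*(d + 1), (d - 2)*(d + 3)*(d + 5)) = 1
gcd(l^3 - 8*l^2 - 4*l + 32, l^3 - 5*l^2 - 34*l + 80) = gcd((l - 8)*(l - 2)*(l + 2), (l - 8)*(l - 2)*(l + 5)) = l^2 - 10*l + 16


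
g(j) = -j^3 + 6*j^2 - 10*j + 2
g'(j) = -3*j^2 + 12*j - 10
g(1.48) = -2.90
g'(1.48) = 1.19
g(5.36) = -33.21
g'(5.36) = -31.87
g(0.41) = -1.16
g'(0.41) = -5.58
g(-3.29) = 135.46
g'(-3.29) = -81.95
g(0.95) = -2.94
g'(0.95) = -1.31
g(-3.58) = 160.58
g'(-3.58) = -91.41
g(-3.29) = 135.46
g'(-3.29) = -81.95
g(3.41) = -1.98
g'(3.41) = -3.96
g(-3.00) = 113.00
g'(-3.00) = -73.00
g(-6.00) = 494.00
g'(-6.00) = -190.00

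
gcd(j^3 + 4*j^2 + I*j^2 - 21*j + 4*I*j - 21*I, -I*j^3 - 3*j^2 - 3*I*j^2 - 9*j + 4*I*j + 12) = 1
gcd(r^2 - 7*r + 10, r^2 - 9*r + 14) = r - 2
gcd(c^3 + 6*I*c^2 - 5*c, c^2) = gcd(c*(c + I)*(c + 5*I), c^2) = c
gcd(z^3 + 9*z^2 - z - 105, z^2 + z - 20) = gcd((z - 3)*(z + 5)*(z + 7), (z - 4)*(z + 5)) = z + 5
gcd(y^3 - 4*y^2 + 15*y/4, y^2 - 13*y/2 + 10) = y - 5/2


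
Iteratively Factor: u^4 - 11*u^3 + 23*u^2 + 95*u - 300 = (u - 5)*(u^3 - 6*u^2 - 7*u + 60) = (u - 5)*(u + 3)*(u^2 - 9*u + 20) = (u - 5)^2*(u + 3)*(u - 4)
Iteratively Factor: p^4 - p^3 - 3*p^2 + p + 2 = (p - 1)*(p^3 - 3*p - 2) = (p - 1)*(p + 1)*(p^2 - p - 2) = (p - 2)*(p - 1)*(p + 1)*(p + 1)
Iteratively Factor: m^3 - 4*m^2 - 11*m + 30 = (m - 2)*(m^2 - 2*m - 15) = (m - 2)*(m + 3)*(m - 5)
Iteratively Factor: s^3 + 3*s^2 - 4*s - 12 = (s + 2)*(s^2 + s - 6) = (s - 2)*(s + 2)*(s + 3)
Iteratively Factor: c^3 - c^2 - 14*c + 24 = (c - 3)*(c^2 + 2*c - 8) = (c - 3)*(c + 4)*(c - 2)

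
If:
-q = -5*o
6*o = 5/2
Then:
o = 5/12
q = 25/12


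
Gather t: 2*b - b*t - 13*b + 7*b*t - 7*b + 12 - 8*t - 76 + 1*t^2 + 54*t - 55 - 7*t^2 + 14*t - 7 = -18*b - 6*t^2 + t*(6*b + 60) - 126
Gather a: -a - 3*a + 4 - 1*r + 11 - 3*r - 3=-4*a - 4*r + 12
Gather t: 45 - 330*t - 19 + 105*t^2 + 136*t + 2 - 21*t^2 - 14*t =84*t^2 - 208*t + 28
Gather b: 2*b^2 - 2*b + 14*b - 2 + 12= 2*b^2 + 12*b + 10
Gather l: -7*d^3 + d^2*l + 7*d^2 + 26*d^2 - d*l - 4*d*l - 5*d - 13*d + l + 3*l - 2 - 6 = -7*d^3 + 33*d^2 - 18*d + l*(d^2 - 5*d + 4) - 8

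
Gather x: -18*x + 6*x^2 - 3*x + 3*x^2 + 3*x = 9*x^2 - 18*x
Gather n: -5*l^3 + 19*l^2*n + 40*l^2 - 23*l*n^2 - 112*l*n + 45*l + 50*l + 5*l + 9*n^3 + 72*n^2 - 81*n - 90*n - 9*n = -5*l^3 + 40*l^2 + 100*l + 9*n^3 + n^2*(72 - 23*l) + n*(19*l^2 - 112*l - 180)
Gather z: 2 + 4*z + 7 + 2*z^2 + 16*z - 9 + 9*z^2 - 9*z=11*z^2 + 11*z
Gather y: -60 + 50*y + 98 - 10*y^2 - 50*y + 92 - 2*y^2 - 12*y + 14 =-12*y^2 - 12*y + 144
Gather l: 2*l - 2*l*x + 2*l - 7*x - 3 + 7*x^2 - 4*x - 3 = l*(4 - 2*x) + 7*x^2 - 11*x - 6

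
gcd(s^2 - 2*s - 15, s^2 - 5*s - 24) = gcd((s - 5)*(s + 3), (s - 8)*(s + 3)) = s + 3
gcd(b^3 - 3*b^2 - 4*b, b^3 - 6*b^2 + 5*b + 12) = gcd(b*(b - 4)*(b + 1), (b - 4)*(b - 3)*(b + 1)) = b^2 - 3*b - 4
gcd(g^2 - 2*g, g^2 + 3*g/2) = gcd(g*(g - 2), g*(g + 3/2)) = g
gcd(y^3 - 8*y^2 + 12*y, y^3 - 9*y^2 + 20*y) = y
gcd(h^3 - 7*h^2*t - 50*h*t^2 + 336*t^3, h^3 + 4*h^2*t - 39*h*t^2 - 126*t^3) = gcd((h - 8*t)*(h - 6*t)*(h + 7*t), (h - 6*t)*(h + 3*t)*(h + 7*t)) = -h^2 - h*t + 42*t^2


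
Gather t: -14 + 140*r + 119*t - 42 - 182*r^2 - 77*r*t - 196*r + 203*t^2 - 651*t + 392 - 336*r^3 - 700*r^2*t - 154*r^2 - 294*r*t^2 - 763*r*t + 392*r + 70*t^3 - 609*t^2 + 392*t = -336*r^3 - 336*r^2 + 336*r + 70*t^3 + t^2*(-294*r - 406) + t*(-700*r^2 - 840*r - 140) + 336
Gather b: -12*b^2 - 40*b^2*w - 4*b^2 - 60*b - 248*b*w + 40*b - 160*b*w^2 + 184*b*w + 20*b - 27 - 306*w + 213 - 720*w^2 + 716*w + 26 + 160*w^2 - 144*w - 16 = b^2*(-40*w - 16) + b*(-160*w^2 - 64*w) - 560*w^2 + 266*w + 196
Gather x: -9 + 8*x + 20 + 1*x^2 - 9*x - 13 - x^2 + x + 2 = 0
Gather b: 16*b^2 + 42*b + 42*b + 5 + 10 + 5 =16*b^2 + 84*b + 20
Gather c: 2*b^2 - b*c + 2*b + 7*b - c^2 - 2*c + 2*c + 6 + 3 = 2*b^2 - b*c + 9*b - c^2 + 9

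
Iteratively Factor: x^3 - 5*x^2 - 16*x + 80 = (x + 4)*(x^2 - 9*x + 20) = (x - 4)*(x + 4)*(x - 5)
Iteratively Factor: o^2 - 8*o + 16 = (o - 4)*(o - 4)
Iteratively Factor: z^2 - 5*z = (z)*(z - 5)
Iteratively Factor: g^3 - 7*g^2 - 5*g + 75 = (g + 3)*(g^2 - 10*g + 25) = (g - 5)*(g + 3)*(g - 5)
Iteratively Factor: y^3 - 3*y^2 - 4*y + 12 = (y - 3)*(y^2 - 4) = (y - 3)*(y - 2)*(y + 2)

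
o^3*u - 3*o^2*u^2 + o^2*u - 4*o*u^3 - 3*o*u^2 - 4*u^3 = (o - 4*u)*(o + u)*(o*u + u)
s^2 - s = s*(s - 1)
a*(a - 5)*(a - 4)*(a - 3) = a^4 - 12*a^3 + 47*a^2 - 60*a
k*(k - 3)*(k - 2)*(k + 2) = k^4 - 3*k^3 - 4*k^2 + 12*k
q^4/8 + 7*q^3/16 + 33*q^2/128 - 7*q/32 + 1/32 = (q/4 + 1/2)*(q/2 + 1)*(q - 1/4)^2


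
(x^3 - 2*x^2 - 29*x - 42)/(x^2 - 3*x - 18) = (x^2 - 5*x - 14)/(x - 6)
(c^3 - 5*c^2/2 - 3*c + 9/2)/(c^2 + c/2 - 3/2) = c - 3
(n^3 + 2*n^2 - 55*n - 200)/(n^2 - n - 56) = (n^2 + 10*n + 25)/(n + 7)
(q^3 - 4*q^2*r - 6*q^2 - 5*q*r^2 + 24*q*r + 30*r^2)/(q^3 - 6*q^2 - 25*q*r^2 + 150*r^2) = (q + r)/(q + 5*r)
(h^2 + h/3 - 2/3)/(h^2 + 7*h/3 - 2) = (h + 1)/(h + 3)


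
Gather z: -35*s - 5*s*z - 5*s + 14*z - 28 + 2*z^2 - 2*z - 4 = -40*s + 2*z^2 + z*(12 - 5*s) - 32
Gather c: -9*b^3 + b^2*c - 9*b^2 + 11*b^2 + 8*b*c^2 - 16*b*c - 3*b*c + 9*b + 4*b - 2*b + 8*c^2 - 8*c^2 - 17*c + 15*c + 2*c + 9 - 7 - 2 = -9*b^3 + 2*b^2 + 8*b*c^2 + 11*b + c*(b^2 - 19*b)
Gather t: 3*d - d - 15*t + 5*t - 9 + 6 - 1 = 2*d - 10*t - 4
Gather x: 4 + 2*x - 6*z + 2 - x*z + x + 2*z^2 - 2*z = x*(3 - z) + 2*z^2 - 8*z + 6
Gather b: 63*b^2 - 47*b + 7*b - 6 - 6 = 63*b^2 - 40*b - 12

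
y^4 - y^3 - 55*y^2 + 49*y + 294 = (y - 7)*(y - 3)*(y + 2)*(y + 7)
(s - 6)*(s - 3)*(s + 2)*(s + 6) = s^4 - s^3 - 42*s^2 + 36*s + 216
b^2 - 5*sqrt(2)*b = b*(b - 5*sqrt(2))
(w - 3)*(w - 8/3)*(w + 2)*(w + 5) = w^4 + 4*w^3/3 - 65*w^2/3 - 2*w/3 + 80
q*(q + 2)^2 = q^3 + 4*q^2 + 4*q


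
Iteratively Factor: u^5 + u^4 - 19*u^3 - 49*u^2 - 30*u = (u + 2)*(u^4 - u^3 - 17*u^2 - 15*u) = (u + 2)*(u + 3)*(u^3 - 4*u^2 - 5*u) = (u + 1)*(u + 2)*(u + 3)*(u^2 - 5*u) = u*(u + 1)*(u + 2)*(u + 3)*(u - 5)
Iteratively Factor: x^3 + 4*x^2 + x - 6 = (x - 1)*(x^2 + 5*x + 6) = (x - 1)*(x + 3)*(x + 2)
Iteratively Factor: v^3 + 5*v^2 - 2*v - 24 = (v - 2)*(v^2 + 7*v + 12) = (v - 2)*(v + 4)*(v + 3)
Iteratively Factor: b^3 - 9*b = (b - 3)*(b^2 + 3*b) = (b - 3)*(b + 3)*(b)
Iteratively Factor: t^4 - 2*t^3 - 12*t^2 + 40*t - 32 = (t - 2)*(t^3 - 12*t + 16) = (t - 2)*(t + 4)*(t^2 - 4*t + 4) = (t - 2)^2*(t + 4)*(t - 2)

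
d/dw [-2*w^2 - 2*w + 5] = -4*w - 2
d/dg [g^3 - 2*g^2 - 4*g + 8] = 3*g^2 - 4*g - 4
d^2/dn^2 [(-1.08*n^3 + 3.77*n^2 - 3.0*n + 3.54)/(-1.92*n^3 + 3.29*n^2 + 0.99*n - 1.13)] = (-14.151168*n^6 + 78.672384*n^5 - 341.414784*n^4 + 583.350222*n^3 - 358.980042*n^2 + 52.094412*n - 36.17605)/(7.077888*n^9 - 36.384768*n^8 + 51.398208*n^7 + 14.407399*n^6 - 69.330105*n^5 + 14.132688*n^4 + 28.467783*n^3 - 9.280464*n^2 - 3.792393*n + 1.442897)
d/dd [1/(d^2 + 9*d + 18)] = (-2*d - 9)/(d^2 + 9*d + 18)^2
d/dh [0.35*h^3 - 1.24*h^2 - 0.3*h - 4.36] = 1.05*h^2 - 2.48*h - 0.3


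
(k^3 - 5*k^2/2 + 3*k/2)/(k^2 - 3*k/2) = k - 1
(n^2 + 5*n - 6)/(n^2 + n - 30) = (n - 1)/(n - 5)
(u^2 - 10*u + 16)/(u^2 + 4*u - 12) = (u - 8)/(u + 6)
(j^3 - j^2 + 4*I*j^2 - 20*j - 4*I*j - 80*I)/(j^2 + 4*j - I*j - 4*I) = (j^2 + j*(-5 + 4*I) - 20*I)/(j - I)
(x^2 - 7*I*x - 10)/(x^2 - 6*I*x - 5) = (x - 2*I)/(x - I)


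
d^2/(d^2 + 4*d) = d/(d + 4)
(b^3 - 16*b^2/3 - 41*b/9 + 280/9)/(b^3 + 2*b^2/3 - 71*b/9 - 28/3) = (3*b^2 - 23*b + 40)/(3*b^2 - 5*b - 12)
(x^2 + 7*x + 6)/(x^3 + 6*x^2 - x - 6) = 1/(x - 1)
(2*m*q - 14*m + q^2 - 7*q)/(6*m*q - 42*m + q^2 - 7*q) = (2*m + q)/(6*m + q)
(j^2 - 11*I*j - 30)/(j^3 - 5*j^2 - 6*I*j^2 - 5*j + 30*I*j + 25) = (j - 6*I)/(j^2 - j*(5 + I) + 5*I)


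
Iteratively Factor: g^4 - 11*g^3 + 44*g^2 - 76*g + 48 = (g - 2)*(g^3 - 9*g^2 + 26*g - 24) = (g - 2)^2*(g^2 - 7*g + 12) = (g - 4)*(g - 2)^2*(g - 3)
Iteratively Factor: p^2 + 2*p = (p + 2)*(p)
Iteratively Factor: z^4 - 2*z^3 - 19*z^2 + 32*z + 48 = (z - 4)*(z^3 + 2*z^2 - 11*z - 12) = (z - 4)*(z - 3)*(z^2 + 5*z + 4) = (z - 4)*(z - 3)*(z + 4)*(z + 1)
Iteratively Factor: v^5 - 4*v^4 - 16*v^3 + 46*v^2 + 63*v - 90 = (v + 3)*(v^4 - 7*v^3 + 5*v^2 + 31*v - 30) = (v - 5)*(v + 3)*(v^3 - 2*v^2 - 5*v + 6) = (v - 5)*(v - 3)*(v + 3)*(v^2 + v - 2) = (v - 5)*(v - 3)*(v + 2)*(v + 3)*(v - 1)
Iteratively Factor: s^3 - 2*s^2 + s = (s)*(s^2 - 2*s + 1) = s*(s - 1)*(s - 1)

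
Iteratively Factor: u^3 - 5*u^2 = (u)*(u^2 - 5*u) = u^2*(u - 5)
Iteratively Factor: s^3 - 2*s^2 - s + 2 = (s - 1)*(s^2 - s - 2) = (s - 2)*(s - 1)*(s + 1)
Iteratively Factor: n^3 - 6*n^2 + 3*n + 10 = (n - 5)*(n^2 - n - 2) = (n - 5)*(n + 1)*(n - 2)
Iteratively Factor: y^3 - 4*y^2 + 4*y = (y)*(y^2 - 4*y + 4) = y*(y - 2)*(y - 2)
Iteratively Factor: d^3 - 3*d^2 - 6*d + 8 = (d - 1)*(d^2 - 2*d - 8) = (d - 1)*(d + 2)*(d - 4)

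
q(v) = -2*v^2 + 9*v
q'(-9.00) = 45.00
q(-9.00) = -243.00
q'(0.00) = 9.00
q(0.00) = 0.00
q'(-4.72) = 27.88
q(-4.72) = -87.04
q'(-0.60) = 11.40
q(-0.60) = -6.12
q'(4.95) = -10.80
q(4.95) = -4.46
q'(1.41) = 3.36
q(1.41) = 8.71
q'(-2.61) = 19.44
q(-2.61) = -37.11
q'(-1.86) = 16.44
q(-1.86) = -23.66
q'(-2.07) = 17.28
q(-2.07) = -27.20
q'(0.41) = 7.36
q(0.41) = 3.35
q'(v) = 9 - 4*v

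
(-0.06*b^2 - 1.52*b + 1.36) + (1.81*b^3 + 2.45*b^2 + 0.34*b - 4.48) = 1.81*b^3 + 2.39*b^2 - 1.18*b - 3.12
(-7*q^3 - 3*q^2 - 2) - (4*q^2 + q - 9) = -7*q^3 - 7*q^2 - q + 7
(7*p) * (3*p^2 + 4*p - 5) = 21*p^3 + 28*p^2 - 35*p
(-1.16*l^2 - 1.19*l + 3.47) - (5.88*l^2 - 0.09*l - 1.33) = -7.04*l^2 - 1.1*l + 4.8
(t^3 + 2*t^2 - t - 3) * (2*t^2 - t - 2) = 2*t^5 + 3*t^4 - 6*t^3 - 9*t^2 + 5*t + 6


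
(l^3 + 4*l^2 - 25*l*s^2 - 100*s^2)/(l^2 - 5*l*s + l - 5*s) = (l^2 + 5*l*s + 4*l + 20*s)/(l + 1)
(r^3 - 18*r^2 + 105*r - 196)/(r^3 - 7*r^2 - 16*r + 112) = (r - 7)/(r + 4)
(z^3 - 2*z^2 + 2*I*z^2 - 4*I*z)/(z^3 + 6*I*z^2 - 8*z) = (z - 2)/(z + 4*I)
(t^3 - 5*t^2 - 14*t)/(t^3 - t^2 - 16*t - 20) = t*(t - 7)/(t^2 - 3*t - 10)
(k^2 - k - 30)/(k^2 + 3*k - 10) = (k - 6)/(k - 2)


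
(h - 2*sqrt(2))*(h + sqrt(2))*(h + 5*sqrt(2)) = h^3 + 4*sqrt(2)*h^2 - 14*h - 20*sqrt(2)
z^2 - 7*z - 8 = (z - 8)*(z + 1)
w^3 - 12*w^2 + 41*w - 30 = (w - 6)*(w - 5)*(w - 1)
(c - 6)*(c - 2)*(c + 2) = c^3 - 6*c^2 - 4*c + 24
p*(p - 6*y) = p^2 - 6*p*y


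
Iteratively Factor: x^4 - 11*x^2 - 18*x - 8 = (x + 1)*(x^3 - x^2 - 10*x - 8) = (x + 1)*(x + 2)*(x^2 - 3*x - 4) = (x + 1)^2*(x + 2)*(x - 4)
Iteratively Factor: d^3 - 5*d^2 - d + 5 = (d - 5)*(d^2 - 1) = (d - 5)*(d - 1)*(d + 1)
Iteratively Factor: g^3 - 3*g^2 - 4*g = (g + 1)*(g^2 - 4*g) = (g - 4)*(g + 1)*(g)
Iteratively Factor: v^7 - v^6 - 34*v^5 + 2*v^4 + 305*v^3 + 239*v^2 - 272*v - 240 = (v + 1)*(v^6 - 2*v^5 - 32*v^4 + 34*v^3 + 271*v^2 - 32*v - 240) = (v - 1)*(v + 1)*(v^5 - v^4 - 33*v^3 + v^2 + 272*v + 240) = (v - 5)*(v - 1)*(v + 1)*(v^4 + 4*v^3 - 13*v^2 - 64*v - 48) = (v - 5)*(v - 4)*(v - 1)*(v + 1)*(v^3 + 8*v^2 + 19*v + 12) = (v - 5)*(v - 4)*(v - 1)*(v + 1)*(v + 4)*(v^2 + 4*v + 3) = (v - 5)*(v - 4)*(v - 1)*(v + 1)*(v + 3)*(v + 4)*(v + 1)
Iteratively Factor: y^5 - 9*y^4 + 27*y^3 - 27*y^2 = (y - 3)*(y^4 - 6*y^3 + 9*y^2) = y*(y - 3)*(y^3 - 6*y^2 + 9*y) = y^2*(y - 3)*(y^2 - 6*y + 9) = y^2*(y - 3)^2*(y - 3)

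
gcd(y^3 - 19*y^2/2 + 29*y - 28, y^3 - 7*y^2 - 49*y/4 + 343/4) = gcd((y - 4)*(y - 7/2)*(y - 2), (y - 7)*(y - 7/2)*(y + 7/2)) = y - 7/2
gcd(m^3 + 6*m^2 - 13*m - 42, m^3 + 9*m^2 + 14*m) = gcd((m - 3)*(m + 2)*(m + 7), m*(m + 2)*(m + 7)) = m^2 + 9*m + 14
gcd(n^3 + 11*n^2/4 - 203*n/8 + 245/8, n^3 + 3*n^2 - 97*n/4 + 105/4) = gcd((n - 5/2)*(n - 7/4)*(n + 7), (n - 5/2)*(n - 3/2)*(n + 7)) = n^2 + 9*n/2 - 35/2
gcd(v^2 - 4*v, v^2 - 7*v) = v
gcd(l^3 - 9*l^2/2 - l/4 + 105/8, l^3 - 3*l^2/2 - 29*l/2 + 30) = l - 5/2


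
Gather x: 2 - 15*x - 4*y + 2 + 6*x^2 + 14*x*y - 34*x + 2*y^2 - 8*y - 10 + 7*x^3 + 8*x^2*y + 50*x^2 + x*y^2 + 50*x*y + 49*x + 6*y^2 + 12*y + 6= 7*x^3 + x^2*(8*y + 56) + x*(y^2 + 64*y) + 8*y^2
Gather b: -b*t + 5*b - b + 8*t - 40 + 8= b*(4 - t) + 8*t - 32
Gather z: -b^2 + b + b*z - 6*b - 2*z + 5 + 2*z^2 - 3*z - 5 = -b^2 - 5*b + 2*z^2 + z*(b - 5)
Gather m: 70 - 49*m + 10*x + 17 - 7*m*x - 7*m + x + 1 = m*(-7*x - 56) + 11*x + 88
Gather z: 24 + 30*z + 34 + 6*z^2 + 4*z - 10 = 6*z^2 + 34*z + 48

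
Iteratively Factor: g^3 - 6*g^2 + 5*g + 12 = (g - 3)*(g^2 - 3*g - 4) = (g - 3)*(g + 1)*(g - 4)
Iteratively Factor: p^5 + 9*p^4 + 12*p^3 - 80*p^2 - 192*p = (p + 4)*(p^4 + 5*p^3 - 8*p^2 - 48*p) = p*(p + 4)*(p^3 + 5*p^2 - 8*p - 48) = p*(p + 4)^2*(p^2 + p - 12) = p*(p - 3)*(p + 4)^2*(p + 4)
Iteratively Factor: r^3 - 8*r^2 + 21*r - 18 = (r - 3)*(r^2 - 5*r + 6) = (r - 3)^2*(r - 2)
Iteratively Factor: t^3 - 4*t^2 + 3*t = (t - 3)*(t^2 - t) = t*(t - 3)*(t - 1)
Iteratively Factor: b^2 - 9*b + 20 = (b - 4)*(b - 5)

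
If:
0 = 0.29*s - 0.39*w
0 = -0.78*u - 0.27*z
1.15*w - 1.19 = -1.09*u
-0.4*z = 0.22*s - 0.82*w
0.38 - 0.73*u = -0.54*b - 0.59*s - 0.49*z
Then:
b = -6.64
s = 2.44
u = -0.82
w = 1.82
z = 2.38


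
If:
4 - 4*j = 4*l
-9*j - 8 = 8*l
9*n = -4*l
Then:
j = -16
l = 17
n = -68/9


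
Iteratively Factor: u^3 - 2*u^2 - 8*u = (u + 2)*(u^2 - 4*u) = u*(u + 2)*(u - 4)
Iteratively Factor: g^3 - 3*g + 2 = (g + 2)*(g^2 - 2*g + 1) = (g - 1)*(g + 2)*(g - 1)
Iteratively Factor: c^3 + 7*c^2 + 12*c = (c + 3)*(c^2 + 4*c) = c*(c + 3)*(c + 4)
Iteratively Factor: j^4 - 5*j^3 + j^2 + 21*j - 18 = (j - 1)*(j^3 - 4*j^2 - 3*j + 18) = (j - 3)*(j - 1)*(j^2 - j - 6) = (j - 3)^2*(j - 1)*(j + 2)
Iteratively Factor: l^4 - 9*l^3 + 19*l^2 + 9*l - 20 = (l + 1)*(l^3 - 10*l^2 + 29*l - 20) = (l - 4)*(l + 1)*(l^2 - 6*l + 5) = (l - 4)*(l - 1)*(l + 1)*(l - 5)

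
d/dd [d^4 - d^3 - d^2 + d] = 4*d^3 - 3*d^2 - 2*d + 1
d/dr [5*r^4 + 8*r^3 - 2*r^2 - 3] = 4*r*(5*r^2 + 6*r - 1)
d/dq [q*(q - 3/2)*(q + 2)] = 3*q^2 + q - 3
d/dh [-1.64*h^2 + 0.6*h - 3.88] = 0.6 - 3.28*h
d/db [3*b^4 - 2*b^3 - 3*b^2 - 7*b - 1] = 12*b^3 - 6*b^2 - 6*b - 7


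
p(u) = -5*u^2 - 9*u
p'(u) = -10*u - 9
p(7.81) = -375.27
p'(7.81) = -87.10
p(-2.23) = -4.79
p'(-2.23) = 13.30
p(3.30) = -84.15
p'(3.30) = -42.00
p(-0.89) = 4.05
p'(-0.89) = -0.10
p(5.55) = -203.96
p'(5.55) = -64.50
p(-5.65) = -108.76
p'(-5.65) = 47.50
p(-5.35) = -94.96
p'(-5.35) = 44.50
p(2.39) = -50.07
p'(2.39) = -32.90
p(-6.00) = -126.00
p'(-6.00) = 51.00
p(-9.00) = -324.00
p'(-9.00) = 81.00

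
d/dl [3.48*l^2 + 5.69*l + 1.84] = 6.96*l + 5.69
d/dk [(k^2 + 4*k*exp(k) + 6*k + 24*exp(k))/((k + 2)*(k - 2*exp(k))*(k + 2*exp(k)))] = (2*(k + 2)*(k - 2*exp(k))*(k + 2*exp(k))*(2*k*exp(k) + k + 14*exp(k) + 3) - (k + 2)*(k - 2*exp(k))*(2*exp(k) + 1)*(k^2 + 4*k*exp(k) + 6*k + 24*exp(k)) + (k + 2)*(k + 2*exp(k))*(2*exp(k) - 1)*(k^2 + 4*k*exp(k) + 6*k + 24*exp(k)) - (k - 2*exp(k))*(k + 2*exp(k))*(k^2 + 4*k*exp(k) + 6*k + 24*exp(k)))/((k + 2)^2*(k - 2*exp(k))^2*(k + 2*exp(k))^2)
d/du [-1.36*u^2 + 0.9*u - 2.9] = 0.9 - 2.72*u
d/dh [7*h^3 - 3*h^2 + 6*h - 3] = 21*h^2 - 6*h + 6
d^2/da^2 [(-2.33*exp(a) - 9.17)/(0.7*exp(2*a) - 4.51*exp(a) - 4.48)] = (-1.1417*exp(4*a) - 25.32901*exp(3*a) + 43.00779*exp(2*a) - 254.470013*exp(a) + 138.513984)*exp(a)/(0.343*exp(6*a) - 6.6297*exp(5*a) + 36.12861*exp(4*a) - 6.87369099999999*exp(3*a) - 231.223104*exp(2*a) - 271.552512*exp(a) - 89.915392)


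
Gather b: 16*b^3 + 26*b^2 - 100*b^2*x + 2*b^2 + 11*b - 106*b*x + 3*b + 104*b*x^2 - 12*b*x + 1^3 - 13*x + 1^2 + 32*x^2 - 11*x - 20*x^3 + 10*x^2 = 16*b^3 + b^2*(28 - 100*x) + b*(104*x^2 - 118*x + 14) - 20*x^3 + 42*x^2 - 24*x + 2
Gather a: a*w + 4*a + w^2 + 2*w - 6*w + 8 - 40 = a*(w + 4) + w^2 - 4*w - 32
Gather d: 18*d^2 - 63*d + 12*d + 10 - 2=18*d^2 - 51*d + 8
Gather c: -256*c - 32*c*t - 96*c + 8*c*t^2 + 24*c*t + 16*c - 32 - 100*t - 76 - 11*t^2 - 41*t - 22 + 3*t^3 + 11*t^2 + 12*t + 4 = c*(8*t^2 - 8*t - 336) + 3*t^3 - 129*t - 126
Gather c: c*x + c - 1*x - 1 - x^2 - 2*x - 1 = c*(x + 1) - x^2 - 3*x - 2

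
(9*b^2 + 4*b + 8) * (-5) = -45*b^2 - 20*b - 40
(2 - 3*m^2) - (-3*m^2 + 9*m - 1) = 3 - 9*m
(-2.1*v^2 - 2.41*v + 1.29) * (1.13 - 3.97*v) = 8.337*v^3 + 7.1947*v^2 - 7.8446*v + 1.4577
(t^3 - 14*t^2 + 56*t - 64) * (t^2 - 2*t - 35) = t^5 - 16*t^4 + 49*t^3 + 314*t^2 - 1832*t + 2240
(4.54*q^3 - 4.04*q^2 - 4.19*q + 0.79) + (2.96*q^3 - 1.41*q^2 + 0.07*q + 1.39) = 7.5*q^3 - 5.45*q^2 - 4.12*q + 2.18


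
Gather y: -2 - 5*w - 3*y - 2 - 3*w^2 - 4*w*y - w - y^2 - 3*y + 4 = -3*w^2 - 6*w - y^2 + y*(-4*w - 6)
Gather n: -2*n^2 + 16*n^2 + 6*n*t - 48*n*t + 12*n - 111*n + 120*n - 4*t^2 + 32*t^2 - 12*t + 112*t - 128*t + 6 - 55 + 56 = 14*n^2 + n*(21 - 42*t) + 28*t^2 - 28*t + 7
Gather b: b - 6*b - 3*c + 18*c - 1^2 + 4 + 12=-5*b + 15*c + 15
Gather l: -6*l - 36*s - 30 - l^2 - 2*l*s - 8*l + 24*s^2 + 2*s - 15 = -l^2 + l*(-2*s - 14) + 24*s^2 - 34*s - 45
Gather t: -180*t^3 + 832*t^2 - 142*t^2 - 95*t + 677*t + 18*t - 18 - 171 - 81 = -180*t^3 + 690*t^2 + 600*t - 270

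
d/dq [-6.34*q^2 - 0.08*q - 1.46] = -12.68*q - 0.08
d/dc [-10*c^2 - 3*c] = -20*c - 3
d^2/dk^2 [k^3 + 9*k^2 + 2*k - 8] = 6*k + 18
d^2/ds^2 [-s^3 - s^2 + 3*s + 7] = -6*s - 2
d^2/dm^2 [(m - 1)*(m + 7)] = 2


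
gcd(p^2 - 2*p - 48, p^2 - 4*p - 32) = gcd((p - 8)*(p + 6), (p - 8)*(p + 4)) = p - 8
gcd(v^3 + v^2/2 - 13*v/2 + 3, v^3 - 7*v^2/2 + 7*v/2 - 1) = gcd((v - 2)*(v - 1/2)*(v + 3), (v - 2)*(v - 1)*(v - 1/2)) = v^2 - 5*v/2 + 1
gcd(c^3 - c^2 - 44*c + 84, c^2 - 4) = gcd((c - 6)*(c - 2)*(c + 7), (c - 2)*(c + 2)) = c - 2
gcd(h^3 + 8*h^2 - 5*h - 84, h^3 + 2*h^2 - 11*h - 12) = h^2 + h - 12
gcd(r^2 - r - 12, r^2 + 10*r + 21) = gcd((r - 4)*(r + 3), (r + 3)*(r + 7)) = r + 3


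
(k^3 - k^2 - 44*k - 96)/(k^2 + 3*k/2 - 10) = 2*(k^2 - 5*k - 24)/(2*k - 5)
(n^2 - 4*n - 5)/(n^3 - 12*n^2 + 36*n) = (n^2 - 4*n - 5)/(n*(n^2 - 12*n + 36))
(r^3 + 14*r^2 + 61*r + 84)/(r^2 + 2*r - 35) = (r^2 + 7*r + 12)/(r - 5)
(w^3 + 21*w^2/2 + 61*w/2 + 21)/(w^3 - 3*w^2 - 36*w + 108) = (2*w^2 + 9*w + 7)/(2*(w^2 - 9*w + 18))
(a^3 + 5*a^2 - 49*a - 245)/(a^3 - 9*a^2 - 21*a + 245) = (a + 7)/(a - 7)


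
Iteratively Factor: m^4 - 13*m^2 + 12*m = (m - 1)*(m^3 + m^2 - 12*m) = (m - 1)*(m + 4)*(m^2 - 3*m) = (m - 3)*(m - 1)*(m + 4)*(m)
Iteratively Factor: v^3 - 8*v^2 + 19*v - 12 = (v - 1)*(v^2 - 7*v + 12) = (v - 3)*(v - 1)*(v - 4)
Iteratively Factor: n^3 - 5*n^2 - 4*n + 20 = (n - 5)*(n^2 - 4) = (n - 5)*(n - 2)*(n + 2)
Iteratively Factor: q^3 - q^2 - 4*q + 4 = (q + 2)*(q^2 - 3*q + 2) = (q - 2)*(q + 2)*(q - 1)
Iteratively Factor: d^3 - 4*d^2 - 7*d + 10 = (d - 1)*(d^2 - 3*d - 10) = (d - 1)*(d + 2)*(d - 5)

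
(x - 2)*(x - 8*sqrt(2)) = x^2 - 8*sqrt(2)*x - 2*x + 16*sqrt(2)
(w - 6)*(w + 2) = w^2 - 4*w - 12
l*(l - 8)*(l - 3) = l^3 - 11*l^2 + 24*l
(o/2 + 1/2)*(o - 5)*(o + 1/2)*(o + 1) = o^4/2 - 5*o^3/4 - 21*o^2/4 - 19*o/4 - 5/4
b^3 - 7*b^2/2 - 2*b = b*(b - 4)*(b + 1/2)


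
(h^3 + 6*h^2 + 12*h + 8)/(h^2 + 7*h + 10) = (h^2 + 4*h + 4)/(h + 5)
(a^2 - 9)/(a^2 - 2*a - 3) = (a + 3)/(a + 1)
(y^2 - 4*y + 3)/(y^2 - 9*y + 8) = (y - 3)/(y - 8)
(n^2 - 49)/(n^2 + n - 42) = (n - 7)/(n - 6)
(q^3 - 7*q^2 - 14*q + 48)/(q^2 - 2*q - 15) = (q^2 - 10*q + 16)/(q - 5)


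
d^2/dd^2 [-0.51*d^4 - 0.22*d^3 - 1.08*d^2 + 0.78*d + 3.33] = -6.12*d^2 - 1.32*d - 2.16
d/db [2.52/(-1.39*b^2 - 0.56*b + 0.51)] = (7.0056*b + 1.4112)/(1.39*b^2 + 0.56*b - 0.51)^2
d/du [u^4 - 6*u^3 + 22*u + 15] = 4*u^3 - 18*u^2 + 22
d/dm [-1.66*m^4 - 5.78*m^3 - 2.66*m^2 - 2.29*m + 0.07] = -6.64*m^3 - 17.34*m^2 - 5.32*m - 2.29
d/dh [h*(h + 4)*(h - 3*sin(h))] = -h*(h + 4)*(3*cos(h) - 1) + h*(h - 3*sin(h)) + (h + 4)*(h - 3*sin(h))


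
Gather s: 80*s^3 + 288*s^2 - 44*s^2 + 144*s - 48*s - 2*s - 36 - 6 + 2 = 80*s^3 + 244*s^2 + 94*s - 40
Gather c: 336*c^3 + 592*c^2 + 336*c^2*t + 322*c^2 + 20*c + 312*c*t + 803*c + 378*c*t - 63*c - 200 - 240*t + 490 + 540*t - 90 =336*c^3 + c^2*(336*t + 914) + c*(690*t + 760) + 300*t + 200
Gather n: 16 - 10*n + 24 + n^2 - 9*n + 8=n^2 - 19*n + 48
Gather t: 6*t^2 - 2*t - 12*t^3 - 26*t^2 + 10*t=-12*t^3 - 20*t^2 + 8*t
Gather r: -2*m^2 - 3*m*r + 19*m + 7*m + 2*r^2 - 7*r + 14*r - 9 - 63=-2*m^2 + 26*m + 2*r^2 + r*(7 - 3*m) - 72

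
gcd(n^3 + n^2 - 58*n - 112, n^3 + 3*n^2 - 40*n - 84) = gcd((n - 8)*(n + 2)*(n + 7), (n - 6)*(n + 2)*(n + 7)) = n^2 + 9*n + 14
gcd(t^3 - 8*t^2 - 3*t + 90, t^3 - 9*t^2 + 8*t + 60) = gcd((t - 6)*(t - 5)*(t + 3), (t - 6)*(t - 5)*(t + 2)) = t^2 - 11*t + 30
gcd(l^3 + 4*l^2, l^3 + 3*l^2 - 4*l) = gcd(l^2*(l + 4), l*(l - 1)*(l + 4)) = l^2 + 4*l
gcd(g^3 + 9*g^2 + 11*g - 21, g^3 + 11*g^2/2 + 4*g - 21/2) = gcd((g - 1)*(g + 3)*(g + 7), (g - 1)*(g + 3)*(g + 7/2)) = g^2 + 2*g - 3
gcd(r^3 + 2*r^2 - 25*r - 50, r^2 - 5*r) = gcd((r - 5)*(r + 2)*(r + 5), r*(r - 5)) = r - 5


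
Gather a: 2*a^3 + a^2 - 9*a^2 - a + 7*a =2*a^3 - 8*a^2 + 6*a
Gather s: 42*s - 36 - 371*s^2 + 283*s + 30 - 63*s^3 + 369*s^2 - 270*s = -63*s^3 - 2*s^2 + 55*s - 6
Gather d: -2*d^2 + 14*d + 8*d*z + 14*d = -2*d^2 + d*(8*z + 28)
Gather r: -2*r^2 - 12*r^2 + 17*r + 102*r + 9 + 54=-14*r^2 + 119*r + 63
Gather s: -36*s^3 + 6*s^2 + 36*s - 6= -36*s^3 + 6*s^2 + 36*s - 6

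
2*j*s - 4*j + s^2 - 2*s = (2*j + s)*(s - 2)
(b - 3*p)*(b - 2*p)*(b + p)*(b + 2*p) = b^4 - 2*b^3*p - 7*b^2*p^2 + 8*b*p^3 + 12*p^4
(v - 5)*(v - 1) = v^2 - 6*v + 5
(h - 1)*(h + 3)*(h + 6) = h^3 + 8*h^2 + 9*h - 18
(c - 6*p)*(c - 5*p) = c^2 - 11*c*p + 30*p^2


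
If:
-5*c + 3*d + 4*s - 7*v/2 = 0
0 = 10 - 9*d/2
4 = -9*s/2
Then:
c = 28/45 - 7*v/10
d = 20/9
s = -8/9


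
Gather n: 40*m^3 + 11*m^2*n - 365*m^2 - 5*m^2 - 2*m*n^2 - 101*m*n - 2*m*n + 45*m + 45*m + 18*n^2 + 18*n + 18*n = 40*m^3 - 370*m^2 + 90*m + n^2*(18 - 2*m) + n*(11*m^2 - 103*m + 36)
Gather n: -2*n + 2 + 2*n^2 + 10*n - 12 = 2*n^2 + 8*n - 10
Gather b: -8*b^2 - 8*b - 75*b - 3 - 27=-8*b^2 - 83*b - 30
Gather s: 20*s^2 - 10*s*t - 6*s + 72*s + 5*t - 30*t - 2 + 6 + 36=20*s^2 + s*(66 - 10*t) - 25*t + 40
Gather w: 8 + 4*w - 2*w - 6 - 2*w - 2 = 0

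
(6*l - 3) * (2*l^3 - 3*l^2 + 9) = 12*l^4 - 24*l^3 + 9*l^2 + 54*l - 27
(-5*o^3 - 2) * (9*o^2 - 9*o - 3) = -45*o^5 + 45*o^4 + 15*o^3 - 18*o^2 + 18*o + 6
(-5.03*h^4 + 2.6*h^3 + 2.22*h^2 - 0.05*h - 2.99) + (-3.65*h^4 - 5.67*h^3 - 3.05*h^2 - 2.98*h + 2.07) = -8.68*h^4 - 3.07*h^3 - 0.83*h^2 - 3.03*h - 0.92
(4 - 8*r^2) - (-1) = 5 - 8*r^2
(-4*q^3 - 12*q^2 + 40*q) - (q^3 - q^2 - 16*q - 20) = -5*q^3 - 11*q^2 + 56*q + 20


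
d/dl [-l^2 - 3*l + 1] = -2*l - 3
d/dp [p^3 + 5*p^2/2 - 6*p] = 3*p^2 + 5*p - 6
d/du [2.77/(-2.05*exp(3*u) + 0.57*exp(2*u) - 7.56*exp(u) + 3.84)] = (17.0355*exp(2*u) - 3.1578*exp(u) + 20.9412)*exp(u)/(2.05*exp(3*u) - 0.57*exp(2*u) + 7.56*exp(u) - 3.84)^2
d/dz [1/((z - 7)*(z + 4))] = (3 - 2*z)/(z^4 - 6*z^3 - 47*z^2 + 168*z + 784)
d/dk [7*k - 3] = 7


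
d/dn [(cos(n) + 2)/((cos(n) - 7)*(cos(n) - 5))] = (cos(n)^2 + 4*cos(n) - 59)*sin(n)/((cos(n) - 7)^2*(cos(n) - 5)^2)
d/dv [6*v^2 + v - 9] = 12*v + 1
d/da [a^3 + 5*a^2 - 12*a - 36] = 3*a^2 + 10*a - 12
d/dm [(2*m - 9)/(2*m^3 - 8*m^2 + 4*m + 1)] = 2*(-4*m^3 + 35*m^2 - 72*m + 19)/(4*m^6 - 32*m^5 + 80*m^4 - 60*m^3 + 8*m + 1)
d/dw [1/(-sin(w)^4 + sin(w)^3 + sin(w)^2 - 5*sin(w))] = (4*sin(w)^3 - 3*sin(w)^2 - 2*sin(w) + 5)*cos(w)/((-sin(w)*cos(w)^2 + cos(w)^2 + 4)^2*sin(w)^2)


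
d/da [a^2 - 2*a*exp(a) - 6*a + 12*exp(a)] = -2*a*exp(a) + 2*a + 10*exp(a) - 6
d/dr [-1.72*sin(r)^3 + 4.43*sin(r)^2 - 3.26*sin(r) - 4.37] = (-5.16*sin(r)^2 + 8.86*sin(r) - 3.26)*cos(r)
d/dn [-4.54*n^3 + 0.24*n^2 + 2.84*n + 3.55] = -13.62*n^2 + 0.48*n + 2.84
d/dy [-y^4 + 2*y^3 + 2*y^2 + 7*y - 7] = -4*y^3 + 6*y^2 + 4*y + 7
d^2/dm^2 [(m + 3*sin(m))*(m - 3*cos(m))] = 3*sqrt(2)*m*cos(m + pi/4) + 18*sin(2*m) + 6*sqrt(2)*sin(m + pi/4) + 2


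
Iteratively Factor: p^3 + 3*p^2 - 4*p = (p + 4)*(p^2 - p) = (p - 1)*(p + 4)*(p)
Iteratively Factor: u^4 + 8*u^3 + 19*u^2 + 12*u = (u + 4)*(u^3 + 4*u^2 + 3*u) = u*(u + 4)*(u^2 + 4*u + 3) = u*(u + 1)*(u + 4)*(u + 3)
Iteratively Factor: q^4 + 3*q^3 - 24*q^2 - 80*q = (q - 5)*(q^3 + 8*q^2 + 16*q) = (q - 5)*(q + 4)*(q^2 + 4*q) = (q - 5)*(q + 4)^2*(q)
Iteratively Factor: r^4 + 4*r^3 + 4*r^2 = (r + 2)*(r^3 + 2*r^2) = (r + 2)^2*(r^2) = r*(r + 2)^2*(r)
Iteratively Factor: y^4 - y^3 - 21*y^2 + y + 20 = (y + 4)*(y^3 - 5*y^2 - y + 5) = (y - 5)*(y + 4)*(y^2 - 1) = (y - 5)*(y + 1)*(y + 4)*(y - 1)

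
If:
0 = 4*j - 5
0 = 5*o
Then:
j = 5/4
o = 0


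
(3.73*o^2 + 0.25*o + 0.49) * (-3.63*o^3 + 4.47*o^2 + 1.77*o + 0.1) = -13.5399*o^5 + 15.7656*o^4 + 5.9409*o^3 + 3.0058*o^2 + 0.8923*o + 0.049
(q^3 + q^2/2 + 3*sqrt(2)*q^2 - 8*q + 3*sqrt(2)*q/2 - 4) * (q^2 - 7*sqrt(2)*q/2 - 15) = q^5 - sqrt(2)*q^4/2 + q^4/2 - 44*q^3 - sqrt(2)*q^3/4 - 17*sqrt(2)*q^2 - 22*q^2 - 17*sqrt(2)*q/2 + 120*q + 60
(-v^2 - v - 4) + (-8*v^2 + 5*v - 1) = -9*v^2 + 4*v - 5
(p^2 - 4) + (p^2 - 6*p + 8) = 2*p^2 - 6*p + 4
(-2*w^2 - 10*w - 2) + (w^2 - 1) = -w^2 - 10*w - 3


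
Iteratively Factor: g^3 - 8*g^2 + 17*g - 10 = (g - 5)*(g^2 - 3*g + 2) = (g - 5)*(g - 1)*(g - 2)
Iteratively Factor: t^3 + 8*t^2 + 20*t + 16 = (t + 2)*(t^2 + 6*t + 8) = (t + 2)*(t + 4)*(t + 2)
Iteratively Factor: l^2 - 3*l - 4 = (l - 4)*(l + 1)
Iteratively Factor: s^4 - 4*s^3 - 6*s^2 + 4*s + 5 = (s - 5)*(s^3 + s^2 - s - 1) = (s - 5)*(s + 1)*(s^2 - 1) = (s - 5)*(s + 1)^2*(s - 1)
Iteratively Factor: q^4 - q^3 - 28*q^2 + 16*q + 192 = (q - 4)*(q^3 + 3*q^2 - 16*q - 48) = (q - 4)*(q + 4)*(q^2 - q - 12) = (q - 4)^2*(q + 4)*(q + 3)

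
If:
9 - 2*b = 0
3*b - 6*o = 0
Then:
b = 9/2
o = 9/4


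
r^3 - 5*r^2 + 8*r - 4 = (r - 2)^2*(r - 1)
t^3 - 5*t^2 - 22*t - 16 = (t - 8)*(t + 1)*(t + 2)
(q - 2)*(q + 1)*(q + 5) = q^3 + 4*q^2 - 7*q - 10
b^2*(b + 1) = b^3 + b^2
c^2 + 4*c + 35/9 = (c + 5/3)*(c + 7/3)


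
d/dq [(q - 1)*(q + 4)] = 2*q + 3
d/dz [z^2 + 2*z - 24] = 2*z + 2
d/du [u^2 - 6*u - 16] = 2*u - 6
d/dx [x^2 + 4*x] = 2*x + 4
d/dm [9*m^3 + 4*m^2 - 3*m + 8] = 27*m^2 + 8*m - 3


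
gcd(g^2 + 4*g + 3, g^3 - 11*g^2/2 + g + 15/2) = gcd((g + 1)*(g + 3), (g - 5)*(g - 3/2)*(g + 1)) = g + 1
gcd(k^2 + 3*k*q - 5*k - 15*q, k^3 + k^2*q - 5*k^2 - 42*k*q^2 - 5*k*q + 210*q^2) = k - 5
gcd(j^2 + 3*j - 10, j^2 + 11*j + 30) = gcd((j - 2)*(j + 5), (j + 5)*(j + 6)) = j + 5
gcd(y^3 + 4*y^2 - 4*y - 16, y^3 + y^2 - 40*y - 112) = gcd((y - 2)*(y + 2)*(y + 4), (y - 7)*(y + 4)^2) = y + 4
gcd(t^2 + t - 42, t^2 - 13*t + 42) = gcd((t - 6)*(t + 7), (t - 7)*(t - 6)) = t - 6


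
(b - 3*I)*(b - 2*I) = b^2 - 5*I*b - 6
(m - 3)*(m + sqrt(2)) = m^2 - 3*m + sqrt(2)*m - 3*sqrt(2)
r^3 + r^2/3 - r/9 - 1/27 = (r - 1/3)*(r + 1/3)^2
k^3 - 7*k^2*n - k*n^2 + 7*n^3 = (k - 7*n)*(k - n)*(k + n)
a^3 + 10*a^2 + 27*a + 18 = (a + 1)*(a + 3)*(a + 6)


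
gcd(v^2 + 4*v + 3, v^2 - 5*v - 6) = v + 1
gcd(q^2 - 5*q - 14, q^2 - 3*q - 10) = q + 2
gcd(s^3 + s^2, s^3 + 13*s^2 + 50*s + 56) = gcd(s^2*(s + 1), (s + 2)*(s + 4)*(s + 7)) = 1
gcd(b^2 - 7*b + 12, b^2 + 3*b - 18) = b - 3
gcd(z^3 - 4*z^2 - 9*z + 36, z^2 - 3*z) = z - 3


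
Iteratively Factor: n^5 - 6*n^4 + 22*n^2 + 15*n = (n - 3)*(n^4 - 3*n^3 - 9*n^2 - 5*n) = (n - 3)*(n + 1)*(n^3 - 4*n^2 - 5*n) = n*(n - 3)*(n + 1)*(n^2 - 4*n - 5) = n*(n - 5)*(n - 3)*(n + 1)*(n + 1)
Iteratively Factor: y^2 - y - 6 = (y - 3)*(y + 2)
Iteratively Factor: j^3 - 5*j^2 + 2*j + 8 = (j - 2)*(j^2 - 3*j - 4) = (j - 2)*(j + 1)*(j - 4)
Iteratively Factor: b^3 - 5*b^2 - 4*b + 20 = (b - 5)*(b^2 - 4) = (b - 5)*(b + 2)*(b - 2)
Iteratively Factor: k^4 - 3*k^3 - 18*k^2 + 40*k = (k)*(k^3 - 3*k^2 - 18*k + 40) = k*(k - 5)*(k^2 + 2*k - 8) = k*(k - 5)*(k + 4)*(k - 2)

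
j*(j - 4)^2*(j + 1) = j^4 - 7*j^3 + 8*j^2 + 16*j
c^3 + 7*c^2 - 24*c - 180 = (c - 5)*(c + 6)^2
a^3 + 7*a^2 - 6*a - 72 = (a - 3)*(a + 4)*(a + 6)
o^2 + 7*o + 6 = (o + 1)*(o + 6)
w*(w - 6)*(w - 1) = w^3 - 7*w^2 + 6*w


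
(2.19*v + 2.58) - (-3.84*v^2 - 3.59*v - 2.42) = 3.84*v^2 + 5.78*v + 5.0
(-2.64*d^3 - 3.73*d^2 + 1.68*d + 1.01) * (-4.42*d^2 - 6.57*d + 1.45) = 11.6688*d^5 + 33.8314*d^4 + 13.2525*d^3 - 20.9103*d^2 - 4.1997*d + 1.4645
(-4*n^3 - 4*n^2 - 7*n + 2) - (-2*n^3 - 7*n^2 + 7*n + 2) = -2*n^3 + 3*n^2 - 14*n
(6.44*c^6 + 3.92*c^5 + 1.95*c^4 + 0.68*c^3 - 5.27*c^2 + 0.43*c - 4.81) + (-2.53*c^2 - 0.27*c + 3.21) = 6.44*c^6 + 3.92*c^5 + 1.95*c^4 + 0.68*c^3 - 7.8*c^2 + 0.16*c - 1.6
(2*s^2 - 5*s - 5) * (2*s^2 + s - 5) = 4*s^4 - 8*s^3 - 25*s^2 + 20*s + 25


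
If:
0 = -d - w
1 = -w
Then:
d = 1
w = -1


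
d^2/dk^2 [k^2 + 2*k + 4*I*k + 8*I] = 2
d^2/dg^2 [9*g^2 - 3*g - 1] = 18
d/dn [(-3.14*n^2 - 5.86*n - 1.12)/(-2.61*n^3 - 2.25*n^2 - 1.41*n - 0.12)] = (-8.1954*n^4 - 30.5892*n^3 - 17.5272*n^2 - 4.2864*n - 0.876)/(6.8121*n^6 + 11.745*n^5 + 12.4227*n^4 + 6.9714*n^3 + 2.5281*n^2 + 0.3384*n + 0.0144)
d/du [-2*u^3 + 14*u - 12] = 14 - 6*u^2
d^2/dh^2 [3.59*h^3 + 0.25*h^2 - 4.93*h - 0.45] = 21.54*h + 0.5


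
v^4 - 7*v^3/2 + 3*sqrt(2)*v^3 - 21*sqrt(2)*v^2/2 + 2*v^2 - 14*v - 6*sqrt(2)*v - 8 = (v - 4)*(v + 1/2)*(v + sqrt(2))*(v + 2*sqrt(2))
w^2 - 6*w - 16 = (w - 8)*(w + 2)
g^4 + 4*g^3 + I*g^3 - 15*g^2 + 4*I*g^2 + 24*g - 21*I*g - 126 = (g - 3)*(g + 7)*(g - 2*I)*(g + 3*I)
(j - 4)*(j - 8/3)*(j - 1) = j^3 - 23*j^2/3 + 52*j/3 - 32/3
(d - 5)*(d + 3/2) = d^2 - 7*d/2 - 15/2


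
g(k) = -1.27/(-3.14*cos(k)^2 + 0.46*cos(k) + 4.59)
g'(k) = -1.27*(-6.28*sin(k)*cos(k) + 0.46*sin(k))/(-3.14*cos(k)^2 + 0.46*cos(k) + 4.59)^2 = (7.9756*cos(k) - 0.5842)*sin(k)/(-3.14*cos(k)^2 + 0.46*cos(k) + 4.59)^2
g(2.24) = -0.41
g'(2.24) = -0.45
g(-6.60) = -0.58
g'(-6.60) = -0.45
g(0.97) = -0.33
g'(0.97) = 0.22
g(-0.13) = -0.65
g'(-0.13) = -0.25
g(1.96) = -0.32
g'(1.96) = -0.21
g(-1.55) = -0.28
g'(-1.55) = 0.02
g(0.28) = -0.60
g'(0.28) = 0.43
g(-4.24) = -0.34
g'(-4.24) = -0.27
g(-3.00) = -1.20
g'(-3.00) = 1.07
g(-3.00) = -1.20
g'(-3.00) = 1.07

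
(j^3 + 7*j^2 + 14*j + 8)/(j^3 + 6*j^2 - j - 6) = (j^2 + 6*j + 8)/(j^2 + 5*j - 6)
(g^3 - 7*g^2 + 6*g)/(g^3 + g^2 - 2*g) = (g - 6)/(g + 2)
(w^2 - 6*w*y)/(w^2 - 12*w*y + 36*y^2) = w/(w - 6*y)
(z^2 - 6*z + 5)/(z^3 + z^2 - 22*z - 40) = (z - 1)/(z^2 + 6*z + 8)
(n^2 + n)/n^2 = (n + 1)/n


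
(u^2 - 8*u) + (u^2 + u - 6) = 2*u^2 - 7*u - 6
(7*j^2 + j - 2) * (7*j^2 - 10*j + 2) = 49*j^4 - 63*j^3 - 10*j^2 + 22*j - 4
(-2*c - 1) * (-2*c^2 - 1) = 4*c^3 + 2*c^2 + 2*c + 1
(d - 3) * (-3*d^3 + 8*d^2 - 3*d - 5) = -3*d^4 + 17*d^3 - 27*d^2 + 4*d + 15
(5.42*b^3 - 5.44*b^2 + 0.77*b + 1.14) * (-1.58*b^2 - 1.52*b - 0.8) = -8.5636*b^5 + 0.3568*b^4 + 2.7162*b^3 + 1.3804*b^2 - 2.3488*b - 0.912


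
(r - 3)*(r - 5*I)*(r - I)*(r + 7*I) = r^4 - 3*r^3 + I*r^3 + 37*r^2 - 3*I*r^2 - 111*r - 35*I*r + 105*I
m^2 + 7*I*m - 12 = (m + 3*I)*(m + 4*I)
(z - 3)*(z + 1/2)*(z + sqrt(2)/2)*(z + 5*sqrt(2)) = z^4 - 5*z^3/2 + 11*sqrt(2)*z^3/2 - 55*sqrt(2)*z^2/4 + 7*z^2/2 - 25*z/2 - 33*sqrt(2)*z/4 - 15/2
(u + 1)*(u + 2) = u^2 + 3*u + 2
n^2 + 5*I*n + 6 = (n - I)*(n + 6*I)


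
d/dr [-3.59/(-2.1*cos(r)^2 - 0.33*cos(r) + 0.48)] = (15.078*cos(r) + 1.1847)*sin(r)/(2.1*cos(r)^2 + 0.33*cos(r) - 0.48)^2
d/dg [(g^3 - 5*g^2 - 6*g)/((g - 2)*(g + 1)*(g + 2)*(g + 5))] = (-g^4 + 12*g^3 + 26*g^2 - 40*g + 120)/(g^6 + 10*g^5 + 17*g^4 - 80*g^3 - 184*g^2 + 160*g + 400)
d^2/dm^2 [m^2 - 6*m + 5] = 2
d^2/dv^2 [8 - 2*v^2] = -4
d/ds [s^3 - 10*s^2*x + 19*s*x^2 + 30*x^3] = 3*s^2 - 20*s*x + 19*x^2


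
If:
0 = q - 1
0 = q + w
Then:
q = 1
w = -1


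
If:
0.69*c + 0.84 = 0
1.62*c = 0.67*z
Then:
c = -1.22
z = -2.94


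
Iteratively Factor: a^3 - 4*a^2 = (a - 4)*(a^2) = a*(a - 4)*(a)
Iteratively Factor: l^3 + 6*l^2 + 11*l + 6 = (l + 1)*(l^2 + 5*l + 6) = (l + 1)*(l + 3)*(l + 2)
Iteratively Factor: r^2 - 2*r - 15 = (r + 3)*(r - 5)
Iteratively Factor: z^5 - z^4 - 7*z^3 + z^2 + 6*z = (z - 1)*(z^4 - 7*z^2 - 6*z) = (z - 3)*(z - 1)*(z^3 + 3*z^2 + 2*z) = (z - 3)*(z - 1)*(z + 2)*(z^2 + z) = z*(z - 3)*(z - 1)*(z + 2)*(z + 1)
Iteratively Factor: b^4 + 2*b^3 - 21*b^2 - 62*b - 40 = (b + 2)*(b^3 - 21*b - 20) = (b + 1)*(b + 2)*(b^2 - b - 20) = (b + 1)*(b + 2)*(b + 4)*(b - 5)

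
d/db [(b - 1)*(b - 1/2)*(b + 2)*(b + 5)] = 4*b^3 + 33*b^2/2 - 23/2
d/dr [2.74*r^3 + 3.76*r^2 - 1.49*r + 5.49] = 8.22*r^2 + 7.52*r - 1.49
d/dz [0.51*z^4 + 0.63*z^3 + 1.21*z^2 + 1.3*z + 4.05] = 2.04*z^3 + 1.89*z^2 + 2.42*z + 1.3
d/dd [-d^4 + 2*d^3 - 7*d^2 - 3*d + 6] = -4*d^3 + 6*d^2 - 14*d - 3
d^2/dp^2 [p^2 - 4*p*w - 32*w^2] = 2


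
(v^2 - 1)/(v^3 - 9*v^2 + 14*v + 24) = (v - 1)/(v^2 - 10*v + 24)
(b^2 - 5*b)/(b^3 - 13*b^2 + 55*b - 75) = b/(b^2 - 8*b + 15)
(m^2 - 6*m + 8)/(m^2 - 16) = (m - 2)/(m + 4)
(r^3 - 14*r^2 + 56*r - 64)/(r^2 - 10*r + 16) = r - 4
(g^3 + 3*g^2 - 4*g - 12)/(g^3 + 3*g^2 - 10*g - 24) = (g^2 + g - 6)/(g^2 + g - 12)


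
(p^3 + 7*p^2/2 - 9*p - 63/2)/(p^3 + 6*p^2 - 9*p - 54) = (p + 7/2)/(p + 6)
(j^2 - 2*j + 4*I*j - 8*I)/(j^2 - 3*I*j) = (j^2 - 2*j + 4*I*j - 8*I)/(j*(j - 3*I))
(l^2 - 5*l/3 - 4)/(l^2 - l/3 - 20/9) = 3*(l - 3)/(3*l - 5)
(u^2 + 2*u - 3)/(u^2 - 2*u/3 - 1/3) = 3*(u + 3)/(3*u + 1)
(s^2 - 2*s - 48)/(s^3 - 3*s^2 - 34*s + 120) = (s - 8)/(s^2 - 9*s + 20)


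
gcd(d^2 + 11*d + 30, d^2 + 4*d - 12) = d + 6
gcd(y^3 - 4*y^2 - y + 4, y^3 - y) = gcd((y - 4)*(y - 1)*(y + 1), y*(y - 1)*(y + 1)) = y^2 - 1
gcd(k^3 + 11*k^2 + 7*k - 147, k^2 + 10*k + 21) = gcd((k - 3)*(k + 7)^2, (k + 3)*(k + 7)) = k + 7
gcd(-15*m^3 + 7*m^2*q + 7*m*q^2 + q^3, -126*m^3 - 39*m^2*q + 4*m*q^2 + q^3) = 3*m + q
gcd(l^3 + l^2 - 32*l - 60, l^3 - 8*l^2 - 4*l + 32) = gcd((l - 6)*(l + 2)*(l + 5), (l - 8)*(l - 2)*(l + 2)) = l + 2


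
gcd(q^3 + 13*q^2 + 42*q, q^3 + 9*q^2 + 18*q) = q^2 + 6*q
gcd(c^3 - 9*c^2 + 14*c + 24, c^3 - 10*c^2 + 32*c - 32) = c - 4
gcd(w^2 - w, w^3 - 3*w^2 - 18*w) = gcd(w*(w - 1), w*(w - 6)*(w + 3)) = w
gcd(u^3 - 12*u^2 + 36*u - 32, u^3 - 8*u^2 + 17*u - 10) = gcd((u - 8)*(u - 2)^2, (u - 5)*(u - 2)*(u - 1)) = u - 2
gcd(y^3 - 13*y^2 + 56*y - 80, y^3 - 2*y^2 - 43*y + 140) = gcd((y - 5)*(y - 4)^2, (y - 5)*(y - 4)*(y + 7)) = y^2 - 9*y + 20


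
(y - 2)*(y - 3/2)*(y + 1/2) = y^3 - 3*y^2 + 5*y/4 + 3/2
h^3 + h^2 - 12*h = h*(h - 3)*(h + 4)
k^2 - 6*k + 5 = (k - 5)*(k - 1)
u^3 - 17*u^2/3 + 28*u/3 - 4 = (u - 3)*(u - 2)*(u - 2/3)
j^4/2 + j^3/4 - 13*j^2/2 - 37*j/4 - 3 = (j/2 + 1/2)*(j - 4)*(j + 1/2)*(j + 3)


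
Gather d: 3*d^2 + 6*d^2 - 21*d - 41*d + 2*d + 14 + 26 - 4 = 9*d^2 - 60*d + 36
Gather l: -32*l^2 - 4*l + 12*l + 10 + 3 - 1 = -32*l^2 + 8*l + 12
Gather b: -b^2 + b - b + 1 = 1 - b^2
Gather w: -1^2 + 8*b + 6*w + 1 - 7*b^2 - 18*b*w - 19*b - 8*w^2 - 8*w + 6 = -7*b^2 - 11*b - 8*w^2 + w*(-18*b - 2) + 6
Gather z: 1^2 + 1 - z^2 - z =-z^2 - z + 2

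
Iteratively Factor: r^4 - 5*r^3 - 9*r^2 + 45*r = (r - 5)*(r^3 - 9*r) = (r - 5)*(r + 3)*(r^2 - 3*r) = (r - 5)*(r - 3)*(r + 3)*(r)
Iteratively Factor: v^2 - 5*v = (v - 5)*(v)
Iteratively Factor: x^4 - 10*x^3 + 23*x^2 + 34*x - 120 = (x - 4)*(x^3 - 6*x^2 - x + 30) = (x - 5)*(x - 4)*(x^2 - x - 6) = (x - 5)*(x - 4)*(x - 3)*(x + 2)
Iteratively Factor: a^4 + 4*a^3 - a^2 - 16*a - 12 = (a + 1)*(a^3 + 3*a^2 - 4*a - 12) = (a + 1)*(a + 3)*(a^2 - 4) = (a + 1)*(a + 2)*(a + 3)*(a - 2)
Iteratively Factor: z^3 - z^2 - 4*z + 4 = (z + 2)*(z^2 - 3*z + 2) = (z - 1)*(z + 2)*(z - 2)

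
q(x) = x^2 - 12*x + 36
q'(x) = 2*x - 12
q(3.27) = 7.45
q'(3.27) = -5.46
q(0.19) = 33.76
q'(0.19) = -11.62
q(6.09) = 0.01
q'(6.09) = 0.18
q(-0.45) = 41.60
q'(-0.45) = -12.90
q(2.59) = 11.63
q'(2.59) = -6.82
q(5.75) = 0.06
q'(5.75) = -0.50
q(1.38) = 21.34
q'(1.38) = -9.24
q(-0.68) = 44.62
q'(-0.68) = -13.36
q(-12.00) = 324.00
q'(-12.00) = -36.00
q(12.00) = 36.00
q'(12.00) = 12.00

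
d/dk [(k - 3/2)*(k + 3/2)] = 2*k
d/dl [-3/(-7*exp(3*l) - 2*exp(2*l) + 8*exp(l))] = 3*(-21*exp(2*l) - 4*exp(l) + 8)*exp(-l)/(7*exp(2*l) + 2*exp(l) - 8)^2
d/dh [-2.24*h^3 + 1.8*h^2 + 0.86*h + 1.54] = -6.72*h^2 + 3.6*h + 0.86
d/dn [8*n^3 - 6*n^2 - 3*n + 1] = 24*n^2 - 12*n - 3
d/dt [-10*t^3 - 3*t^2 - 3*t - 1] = -30*t^2 - 6*t - 3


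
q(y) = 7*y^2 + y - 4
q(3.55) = 87.77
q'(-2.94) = -40.16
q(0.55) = -1.33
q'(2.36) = 34.04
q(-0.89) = 0.65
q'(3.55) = 50.70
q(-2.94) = 53.57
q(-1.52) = 10.65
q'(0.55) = 8.70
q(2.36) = 37.35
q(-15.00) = 1556.00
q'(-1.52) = -20.28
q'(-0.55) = -6.70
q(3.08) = 65.48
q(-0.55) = -2.43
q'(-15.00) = -209.00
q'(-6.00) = -83.00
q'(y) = 14*y + 1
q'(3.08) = 44.12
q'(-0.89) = -11.46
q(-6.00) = 242.00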